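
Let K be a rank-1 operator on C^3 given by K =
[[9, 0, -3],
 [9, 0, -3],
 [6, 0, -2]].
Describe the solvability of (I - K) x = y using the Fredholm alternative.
(I - K) is invertible (det(I - K) = -6 ≠ 0), so for every y in C^3 the equation (I - K) x = y has a unique solution.

K has rank 1, so it is an outer product K = u v^T: every row of K is a multiple of one row vector. Reading off the entries, u = (-3, -3, -2) and v = (-3, 0, 1) (row i of K equals u_i·v^T). A rank-one matrix u v^T satisfies K u = u (v·u) and kills the (2)-dimensional subspace v^⊥, so its characteristic polynomial is lambda^2 (lambda - v·u) with v·u = tr K = 7. Hence the eigenvalues of I - K are 1 (multiplicity 2) and 1 - (7) = -6, so det(I - K) = -6. (Direct check: I - K =
[[-8, 0, 3],
 [-9, 1, 3],
 [-6, 0, 3]]
has determinant -6.) The finite-dimensional Fredholm alternative says: either (I - K) is invertible, or ker(I - K) ≠ {0} and then range(I - K) = ker((I - K)^*)^⊥, with dim ker(I - K) = dim ker((I - K)^*). Since det(I - K) ≠ 0, 1 is not an eigenvalue of K and ker(I - K) = {0}, so we are in the first case: for every y there is a unique x = (I - K)^(-1) y. Explicitly, by the Sherman–Morrison formula, (I - u v^T)^(-1) = I + u v^T/(1 - v·u), i.e. (I - K)^(-1) = I + K/(-6).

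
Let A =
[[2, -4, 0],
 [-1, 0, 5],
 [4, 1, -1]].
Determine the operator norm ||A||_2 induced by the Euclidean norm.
||A||_2 ≈ 5.7458 (= sqrt(largest eigenvalue of A^T A))

||A||_2 = sigma_max(A) = sqrt(lambda_max(A^T A)). Form the symmetric matrix M = A^T A =
[[21, -4, -9],
 [-4, 17, -1],
 [-9, -1, 26]].
Its characteristic polynomial (trace, sum of principal 2x2 minors, determinant of M give the coefficients) is
  p(λ) = det(λ I - M) = λ^3 - 64λ^2 + 1247λ - 7396.
No integer candidate from the rational root theorem (±divisors of 7396) is a root, so the roots are irrational. The cubic discriminant is Δ = 5421268 > 0, so there are three distinct real roots. p(11) = -92 and p(12) = 80 have opposite signs, so a root lies in (11, 12); Newton's method refines it to λ ≈ 11.492. p(19) = 52 and p(20) = -56 have opposite signs, so a root lies in (19, 20); Newton's method refines it to λ ≈ 19.4942. p(33) = -4 and p(34) = 322 have opposite signs, so a root lies in (33, 34); Newton's method refines it to λ ≈ 33.0138. Check (Vieta): the three roots sum to 64, matching tr M = 64.
So the eigenvalues of A^T A are ≈ 11.492, 19.4942, 33.0138 (all ≥ 0, as they must be for A^T A). The largest is λ_max ≈ 33.0138, hence ||A||_2 = sqrt(λ_max) ≈ 5.7458.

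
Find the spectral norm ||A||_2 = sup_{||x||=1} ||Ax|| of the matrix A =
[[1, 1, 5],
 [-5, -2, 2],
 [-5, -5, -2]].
||A||_2 ≈ 8.9662 (= sqrt(largest eigenvalue of A^T A))

||A||_2 = sigma_max(A) = sqrt(lambda_max(A^T A)). Form the symmetric matrix M = A^T A =
[[51, 36, 5],
 [36, 30, 11],
 [5, 11, 33]].
Its characteristic polynomial (trace, sum of principal 2x2 minors, determinant of M give the coefficients) is
  p(λ) = det(λ I - M) = λ^3 - 114λ^2 + 2761λ - 4761.
No integer candidate from the rational root theorem (±divisors of 4761) is a root, so the roots are irrational. The cubic discriminant is Δ = 13027584281 > 0, so there are three distinct real roots. p(1) = -2113 and p(2) = 313 have opposite signs, so a root lies in (1, 2); Newton's method refines it to λ ≈ 1.8658. p(31) = 1067 and p(32) = -377 have opposite signs, so a root lies in (31, 32); Newton's method refines it to λ ≈ 31.7415. p(80) = -1481 and p(81) = 2367 have opposite signs, so a root lies in (80, 81); Newton's method refines it to λ ≈ 80.3928. Check (Vieta): the three roots sum to 114, matching tr M = 114.
So the eigenvalues of A^T A are ≈ 1.8658, 31.7415, 80.3928 (all ≥ 0, as they must be for A^T A). The largest is λ_max ≈ 80.3928, hence ||A||_2 = sqrt(λ_max) ≈ 8.9662.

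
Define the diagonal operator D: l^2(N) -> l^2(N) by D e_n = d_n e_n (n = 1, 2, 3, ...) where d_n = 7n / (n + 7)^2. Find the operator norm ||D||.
||D|| = 1/4 (attained at n = 7)

For D diagonal, ||D|| = sup_n |d_n|. Treat f(x) = 7x / (x + 7)^2 for real x > 0. By the quotient rule, f'(x) = 7(7 - x)/(x + 7)^3, which is positive for x < 7 and negative for x > 7. So f has a unique maximum at x = 7, and since 7 is a positive integer, the supremum over n ≥ 1 is attained at n = 7: d_7 = 7·7/(7 + 7)^2 = 7·7/196 = 1/4. Hence ||D|| = 1/4.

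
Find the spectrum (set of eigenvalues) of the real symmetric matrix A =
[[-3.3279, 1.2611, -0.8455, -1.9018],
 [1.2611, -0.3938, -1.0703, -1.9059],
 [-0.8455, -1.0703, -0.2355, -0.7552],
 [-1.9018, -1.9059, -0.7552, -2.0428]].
sigma(A) ≈ {-5, -3, 0, 2}

A is real symmetric, so its spectrum consists of real eigenvalues. Expanding the characteristic polynomial of the displayed matrix gives
  det(λ I - A) = p(λ) = λ^4 + (6)λ^3 + (-1)λ^2 + (-29.9987)λ + (0).
Solving p(λ) = 0 yields eigenvalues ≈ -5, -3, 0, 2. (A is shown rounded to 4 decimals, so these recover the underlying integer eigenvalues to within that precision.)
Verification: the trace of A = -6 equals the sum of eigenvalues -6, and det(A) ≈ 0.0007 matches the eigenvalue product 0.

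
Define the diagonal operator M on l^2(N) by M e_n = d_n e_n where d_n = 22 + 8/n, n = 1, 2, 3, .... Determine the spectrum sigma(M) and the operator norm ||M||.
sigma(M) = {22 + 8/n : n ≥ 1} ∪ {22}; ||M|| = 30

A bounded diagonal operator on l^2 with diagonal entries d_n has spectrum equal to the closure of {d_n : n ≥ 1}: every d_n is an eigenvalue (with eigenvector e_n), so {d_n} ⊂ sigma(M); the spectrum is closed, so its closure is too; and for lambda not in the closure, (M - lambda I) has bounded inverse (the diagonal entries 1/(d_n - lambda) are bounded). For our sequence d_n = 22 + 8/n, n = 1, 2, 3, ...:
  - {d_n} = {22 + 8/n : n ≥ 1}; the only limit point is 22
  - closure = {22 + 8/n : n ≥ 1} ∪ {22}
For the norm: a diagonal operator has ||M|| = sup_n |d_n|. Here d_n = 22 + 8/n is positive and decreasing, so sup_n |d_n| = d_1 = 22 + 8 = 30. So ||M|| = 30.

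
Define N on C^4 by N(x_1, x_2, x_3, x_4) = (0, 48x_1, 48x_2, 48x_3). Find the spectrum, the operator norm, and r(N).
sigma(N) = {0}; ||N|| = 48; r(N) = 0. (N is nilpotent with N^4 = 0.)

On C^4, N is a strictly lower-triangular matrix with 48 on the subdiagonal and zeros elsewhere, so its characteristic polynomial is lambda^4 and every eigenvalue is 0: sigma(N) = {0}. For the operator norm, N e_i = 48e_{i+1} for i = 1, ..., 3 and N e_4 = 0, so the singular values of N are 48 (with multiplicity 3) and 0; hence ||N|| = 48. The spectral radius r(N) = max|lambda| = 0. Note ||N|| > r(N) — characteristic of non-normal nilpotent operators. Indeed N^4 = 0.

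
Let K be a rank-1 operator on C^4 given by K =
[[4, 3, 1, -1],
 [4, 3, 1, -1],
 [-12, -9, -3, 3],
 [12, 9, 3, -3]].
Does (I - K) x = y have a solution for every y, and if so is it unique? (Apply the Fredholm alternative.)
(I - K) is singular (det(I - K) = 0, i.e. 1 ∈ sigma(K)). (I - K) x = y is solvable iff y ⊥ ker((I - K)^*) = span{(4, 3, 1, -1)}, i.e. iff 4y_1 + 3y_2 + y_3 - y_4 = 0. When solvable, the solutions are x = y + c·(1, 1, -3, 3), c arbitrary (ker(I - K) = span{(1, 1, -3, 3)}, dimension 1).

K has rank 1, so it is an outer product K = u v^T: every row of K is a multiple of one row vector. Reading off the entries, u = (1, 1, -3, 3) and v = (4, 3, 1, -1) (row i of K equals u_i·v^T). A rank-one matrix u v^T satisfies K u = u (v·u) and kills the (3)-dimensional subspace v^⊥, so its characteristic polynomial is lambda^3 (lambda - v·u) with v·u = tr K = 1. Hence the eigenvalues of I - K are 1 (multiplicity 3) and 1 - (1) = 0, so det(I - K) = 0. (Direct check: I - K =
[[-3, -3, -1, 1],
 [-4, -2, -1, 1],
 [12, 9, 4, -3],
 [-12, -9, -3, 4]]
has determinant 0.) So 1 is an eigenvalue of K and (I - K) is not invertible. The finite-dimensional Fredholm alternative says: either (I - K) is invertible, or ker(I - K) ≠ {0} and then range(I - K) = ker((I - K)^*)^⊥, with dim ker(I - K) = dim ker((I - K)^*). We are in the second case, so we need both kernels. Kernel of I - K: (I - K) u = u - u (v·u) = u - u = 0, so ker(I - K) = span{u} = span{(1, 1, -3, 3)} (it is exactly 1-dimensional because rank(I - K) = 3). Kernel of the adjoint: K is real, so (I - K)^* = I - K^T = I - v u^T, and (I - v u^T) v = v - v (u·v) = 0; hence ker((I - K)^*) = span{v} = span{(4, 3, 1, -1)}. Therefore (I - K) x = y is solvable iff <y, v> = 0, i.e. iff 4y_1 + 3y_2 + y_3 - y_4 = 0. When this holds, K y = u (v·y) = 0, so (I - K) y = y and x = y is a particular solution; the full solution set is the line x = y + c·u = y + c·(1, 1, -3, 3), c ∈ C.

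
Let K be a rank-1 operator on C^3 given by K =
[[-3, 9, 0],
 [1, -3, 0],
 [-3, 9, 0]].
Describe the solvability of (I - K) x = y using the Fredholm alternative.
(I - K) is invertible (det(I - K) = 7 ≠ 0), so for every y in C^3 the equation (I - K) x = y has a unique solution.

K has rank 1, so it is an outer product K = u v^T: every row of K is a multiple of one row vector. Reading off the entries, u = (3, -1, 3) and v = (-1, 3, 0) (row i of K equals u_i·v^T). A rank-one matrix u v^T satisfies K u = u (v·u) and kills the (2)-dimensional subspace v^⊥, so its characteristic polynomial is lambda^2 (lambda - v·u) with v·u = tr K = -6. Hence the eigenvalues of I - K are 1 (multiplicity 2) and 1 - (-6) = 7, so det(I - K) = 7. (Direct check: I - K =
[[4, -9, 0],
 [-1, 4, 0],
 [3, -9, 1]]
has determinant 7.) The finite-dimensional Fredholm alternative says: either (I - K) is invertible, or ker(I - K) ≠ {0} and then range(I - K) = ker((I - K)^*)^⊥, with dim ker(I - K) = dim ker((I - K)^*). Since det(I - K) ≠ 0, 1 is not an eigenvalue of K and ker(I - K) = {0}, so we are in the first case: for every y there is a unique x = (I - K)^(-1) y. Explicitly, by the Sherman–Morrison formula, (I - u v^T)^(-1) = I + u v^T/(1 - v·u), i.e. (I - K)^(-1) = I + K/(7).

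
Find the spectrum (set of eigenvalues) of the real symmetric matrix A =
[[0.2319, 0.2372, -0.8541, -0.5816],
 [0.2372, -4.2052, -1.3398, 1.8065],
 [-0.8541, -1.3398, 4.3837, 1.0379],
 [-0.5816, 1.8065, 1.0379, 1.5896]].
sigma(A) ≈ {-5, 0, 2, 5}

A is real symmetric, so its spectrum consists of real eigenvalues. Expanding the characteristic polynomial of the displayed matrix gives
  det(λ I - A) = p(λ) = λ^4 + (-2)λ^3 + (-25)λ^2 + (50.0016)λ + (0.0014).
Solving p(λ) = 0 yields eigenvalues ≈ -5, 0, 2, 5. (A is shown rounded to 4 decimals, so these recover the underlying integer eigenvalues to within that precision.)
Verification: the trace of A = 2 equals the sum of eigenvalues 2, and det(A) ≈ 0.0014 matches the eigenvalue product 0.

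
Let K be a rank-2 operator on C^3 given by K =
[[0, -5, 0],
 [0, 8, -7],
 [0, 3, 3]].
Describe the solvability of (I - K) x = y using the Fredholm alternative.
(I - K) is invertible (det(I - K) = 35 ≠ 0), so for every y in C^3 the equation (I - K) x = y has a unique solution.

K has rank 2 and factors as K = U V^T = u1 v1^T + u2 v2^T with u1 = (-1, 3, 0), v1 = (0, 2, -3), u2 = (-3, 2, 3), v2 = (0, 1, 1) (multiplying out reproduces the displayed K). The nonzero eigenvalues of U V^T coincide with those of the 2 x 2 matrix G = V^T U = [[v1·u1, v1·u2], [v2·u1, v2·u2]] = [[6, -5], [3, 5]], and by the Sylvester determinant identity det(I_3 - U V^T) = det(I_2 - V^T U) = det([[-5, 5], [-3, -4]]) = (-5)(-4) - (5)(-3) = 35. (Direct check: I - K =
[[1, 5, 0],
 [0, -7, 7],
 [0, -3, -2]]
has determinant 35.) The finite-dimensional Fredholm alternative says: either (I - K) is invertible, or ker(I - K) ≠ {0} and then range(I - K) = ker((I - K)^*)^⊥, with dim ker(I - K) = dim ker((I - K)^*). Since det(I - K) ≠ 0, 1 is not an eigenvalue of K and ker(I - K) = {0}, so we are in the first case: for every y there is a unique x = (I - K)^(-1) y. (Explicitly, by the Woodbury identity, (I - U V^T)^(-1) = I + U (I_2 - G)^(-1) V^T.)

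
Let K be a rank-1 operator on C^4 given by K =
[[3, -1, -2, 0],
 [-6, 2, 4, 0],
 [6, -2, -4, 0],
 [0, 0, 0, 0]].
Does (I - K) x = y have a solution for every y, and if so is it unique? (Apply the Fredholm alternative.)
(I - K) is singular (det(I - K) = 0, i.e. 1 ∈ sigma(K)). (I - K) x = y is solvable iff y ⊥ ker((I - K)^*) = span{(3, -1, -2, 0)}, i.e. iff 3y_1 - y_2 - 2y_3 = 0. When solvable, the solutions are x = y + c·(1, -2, 2, 0), c arbitrary (ker(I - K) = span{(1, -2, 2, 0)}, dimension 1).

K has rank 1, so it is an outer product K = u v^T: every row of K is a multiple of one row vector. Reading off the entries, u = (1, -2, 2, 0) and v = (3, -1, -2, 0) (row i of K equals u_i·v^T). A rank-one matrix u v^T satisfies K u = u (v·u) and kills the (3)-dimensional subspace v^⊥, so its characteristic polynomial is lambda^3 (lambda - v·u) with v·u = tr K = 1. Hence the eigenvalues of I - K are 1 (multiplicity 3) and 1 - (1) = 0, so det(I - K) = 0. (Direct check: I - K =
[[-2, 1, 2, 0],
 [6, -1, -4, 0],
 [-6, 2, 5, 0],
 [0, 0, 0, 1]]
has determinant 0.) So 1 is an eigenvalue of K and (I - K) is not invertible. The finite-dimensional Fredholm alternative says: either (I - K) is invertible, or ker(I - K) ≠ {0} and then range(I - K) = ker((I - K)^*)^⊥, with dim ker(I - K) = dim ker((I - K)^*). We are in the second case, so we need both kernels. Kernel of I - K: (I - K) u = u - u (v·u) = u - u = 0, so ker(I - K) = span{u} = span{(1, -2, 2, 0)} (it is exactly 1-dimensional because rank(I - K) = 3). Kernel of the adjoint: K is real, so (I - K)^* = I - K^T = I - v u^T, and (I - v u^T) v = v - v (u·v) = 0; hence ker((I - K)^*) = span{v} = span{(3, -1, -2, 0)}. Therefore (I - K) x = y is solvable iff <y, v> = 0, i.e. iff 3y_1 - y_2 - 2y_3 = 0. When this holds, K y = u (v·y) = 0, so (I - K) y = y and x = y is a particular solution; the full solution set is the line x = y + c·u = y + c·(1, -2, 2, 0), c ∈ C.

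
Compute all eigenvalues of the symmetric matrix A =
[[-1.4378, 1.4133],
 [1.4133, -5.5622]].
sigma(A) ≈ {-6, -1}

A is real symmetric, so its spectrum consists of real eigenvalues. Expanding the characteristic polynomial of the displayed matrix gives
  det(λ I - A) = p(λ) = λ^2 + (7)λ + (6).
Solving p(λ) = 0 yields eigenvalues ≈ -6, -1. (A is shown rounded to 4 decimals, so these recover the underlying integer eigenvalues to within that precision.)
Verification: the trace of A = -7 equals the sum of eigenvalues -7, and det(A) ≈ 5.9999 matches the eigenvalue product 6.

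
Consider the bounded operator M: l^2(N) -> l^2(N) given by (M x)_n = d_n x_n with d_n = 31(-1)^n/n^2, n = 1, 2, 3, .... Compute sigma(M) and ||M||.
sigma(M) = {31(-1)^n/n^2 : n ≥ 1} ∪ {0}; ||M|| = 31

A bounded diagonal operator on l^2 with diagonal entries d_n has spectrum equal to the closure of {d_n : n ≥ 1}: every d_n is an eigenvalue (with eigenvector e_n), so {d_n} ⊂ sigma(M); the spectrum is closed, so its closure is too; and for lambda not in the closure, (M - lambda I) has bounded inverse (the diagonal entries 1/(d_n - lambda) are bounded). For our sequence d_n = 31(-1)^n/n^2, n = 1, 2, 3, ...:
  - {d_n} = {31(-1)^n/n^2 : n ≥ 1}; the only limit point is 0
  - closure = {31(-1)^n/n^2 : n ≥ 1} ∪ {0}
For the norm: a diagonal operator has ||M|| = sup_n |d_n|. Here |d_n| = 31/n^2 is decreasing, so sup_n |d_n| = |d_1| = 31. So ||M|| = 31.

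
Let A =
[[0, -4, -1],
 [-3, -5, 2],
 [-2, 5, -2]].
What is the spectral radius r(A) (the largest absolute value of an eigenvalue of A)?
r(A) ≈ 7.723

The eigenvalues of A are the roots of its characteristic polynomial. With M = A (coefficients from the trace, the sum of principal 2x2 minors, and det A):
  p(λ) = det(λ I - M) = λ^3 + 7λ^2 - 14λ - 65.
No integer candidate from the rational root theorem (±divisors of 65) is a root, so the roots are irrational. The cubic discriminant is Δ = 110345 > 0, so there are three distinct real roots. p(-8) = -17 and p(-7) = 33 have opposite signs, so a root lies in (-8, -7); Newton's method refines it to λ ≈ -7.723. p(-3) = 13 and p(-2) = -17 have opposite signs, so a root lies in (-3, -2); Newton's method refines it to λ ≈ -2.5621. p(3) = -17 and p(4) = 55 have opposite signs, so a root lies in (3, 4); Newton's method refines it to λ ≈ 3.285. Check (Vieta): the three roots sum to -7, matching tr M = -7.
Thus the eigenvalues (to 4 decimals) are -7.723 (modulus 7.723); -2.5621 (modulus 2.5621); 3.285 (modulus 3.285). The spectral radius is the largest modulus: r(A) ≈ 7.723. (Cross-check: r(A) ≤ ||A||_2 ≈ 8.4071; equality holds whenever A is normal, though it can also hold for some non-normal A.)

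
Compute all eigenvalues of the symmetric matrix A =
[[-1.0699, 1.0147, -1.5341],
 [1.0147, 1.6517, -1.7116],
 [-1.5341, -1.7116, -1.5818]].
sigma(A) ≈ {-3, -1, 3}

A is real symmetric, so its spectrum consists of real eigenvalues. Expanding the characteristic polynomial of the displayed matrix gives
  det(λ I - A) = p(λ) = λ^3 + (1)λ^2 + (-9)λ + (-9).
Solving p(λ) = 0 yields eigenvalues ≈ -3, -1, 3. (A is shown rounded to 4 decimals, so these recover the underlying integer eigenvalues to within that precision.)
Verification: the trace of A = -1 equals the sum of eigenvalues -1, and det(A) ≈ 8.9998 matches the eigenvalue product 9.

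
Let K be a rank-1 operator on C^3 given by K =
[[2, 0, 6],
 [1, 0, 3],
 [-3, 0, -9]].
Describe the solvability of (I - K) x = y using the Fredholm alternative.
(I - K) is invertible (det(I - K) = 8 ≠ 0), so for every y in C^3 the equation (I - K) x = y has a unique solution.

K has rank 1, so it is an outer product K = u v^T: every row of K is a multiple of one row vector. Reading off the entries, u = (-2, -1, 3) and v = (-1, 0, -3) (row i of K equals u_i·v^T). A rank-one matrix u v^T satisfies K u = u (v·u) and kills the (2)-dimensional subspace v^⊥, so its characteristic polynomial is lambda^2 (lambda - v·u) with v·u = tr K = -7. Hence the eigenvalues of I - K are 1 (multiplicity 2) and 1 - (-7) = 8, so det(I - K) = 8. (Direct check: I - K =
[[-1, 0, -6],
 [-1, 1, -3],
 [3, 0, 10]]
has determinant 8.) The finite-dimensional Fredholm alternative says: either (I - K) is invertible, or ker(I - K) ≠ {0} and then range(I - K) = ker((I - K)^*)^⊥, with dim ker(I - K) = dim ker((I - K)^*). Since det(I - K) ≠ 0, 1 is not an eigenvalue of K and ker(I - K) = {0}, so we are in the first case: for every y there is a unique x = (I - K)^(-1) y. Explicitly, by the Sherman–Morrison formula, (I - u v^T)^(-1) = I + u v^T/(1 - v·u), i.e. (I - K)^(-1) = I + K/(8).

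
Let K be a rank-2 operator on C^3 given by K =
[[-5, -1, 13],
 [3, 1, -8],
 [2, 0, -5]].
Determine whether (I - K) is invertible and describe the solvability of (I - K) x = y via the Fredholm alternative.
(I - K) is invertible (det(I - K) = 2 ≠ 0), so for every y in C^3 the equation (I - K) x = y has a unique solution.

K has rank 2 and factors as K = U V^T = u1 v1^T + u2 v2^T with u1 = (-2, 1, 1), v1 = (1, -1, -2), u2 = (3, -2, -1), v2 = (-1, -1, 3) (multiplying out reproduces the displayed K). The nonzero eigenvalues of U V^T coincide with those of the 2 x 2 matrix G = V^T U = [[v1·u1, v1·u2], [v2·u1, v2·u2]] = [[-5, 7], [4, -4]], and by the Sylvester determinant identity det(I_3 - U V^T) = det(I_2 - V^T U) = det([[6, -7], [-4, 5]]) = (6)(5) - (-7)(-4) = 2. (Direct check: I - K =
[[6, 1, -13],
 [-3, 0, 8],
 [-2, 0, 6]]
has determinant 2.) The finite-dimensional Fredholm alternative says: either (I - K) is invertible, or ker(I - K) ≠ {0} and then range(I - K) = ker((I - K)^*)^⊥, with dim ker(I - K) = dim ker((I - K)^*). Since det(I - K) ≠ 0, 1 is not an eigenvalue of K and ker(I - K) = {0}, so we are in the first case: for every y there is a unique x = (I - K)^(-1) y. (Explicitly, by the Woodbury identity, (I - U V^T)^(-1) = I + U (I_2 - G)^(-1) V^T.)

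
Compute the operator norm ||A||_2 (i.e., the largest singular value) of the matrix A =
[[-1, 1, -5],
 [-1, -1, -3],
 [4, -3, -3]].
||A||_2 ≈ 6.7896 (= sqrt(largest eigenvalue of A^T A))

||A||_2 = sigma_max(A) = sqrt(lambda_max(A^T A)). Form the symmetric matrix M = A^T A =
[[18, -12, -4],
 [-12, 11, 7],
 [-4, 7, 43]].
Its characteristic polynomial (trace, sum of principal 2x2 minors, determinant of M give the coefficients) is
  p(λ) = det(λ I - M) = λ^3 - 72λ^2 + 1236λ - 1936.
No integer candidate from the rational root theorem (±divisors of 1936) is a root, so the roots are irrational. The cubic discriminant is Δ = 476209152 > 0, so there are three distinct real roots. p(1) = -771 and p(2) = 256 have opposite signs, so a root lies in (1, 2); Newton's method refines it to λ ≈ 1.7381. p(24) = 80 and p(25) = -411 have opposite signs, so a root lies in (24, 25); Newton's method refines it to λ ≈ 24.1626. p(46) = -96 and p(47) = 931 have opposite signs, so a root lies in (46, 47); Newton's method refines it to λ ≈ 46.0993. Check (Vieta): the three roots sum to 72, matching tr M = 72.
So the eigenvalues of A^T A are ≈ 1.7381, 24.1626, 46.0993 (all ≥ 0, as they must be for A^T A). The largest is λ_max ≈ 46.0993, hence ||A||_2 = sqrt(λ_max) ≈ 6.7896.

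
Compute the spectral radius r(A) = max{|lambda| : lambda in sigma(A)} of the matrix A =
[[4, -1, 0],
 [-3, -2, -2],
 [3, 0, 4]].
r(A) ≈ 5.1496

The eigenvalues of A are the roots of its characteristic polynomial. With M = A (coefficients from the trace, the sum of principal 2x2 minors, and det A):
  p(λ) = det(λ I - M) = λ^3 - 6λ^2 - 3λ + 38.
No integer candidate from the rational root theorem (±divisors of 38) is a root, so the roots are irrational. The cubic discriminant is Δ = 6588 > 0, so there are three distinct real roots. p(-3) = -34 and p(-2) = 12 have opposite signs, so a root lies in (-3, -2); Newton's method refines it to λ ≈ -2.3243. p(3) = 2 and p(4) = -6 have opposite signs, so a root lies in (3, 4); Newton's method refines it to λ ≈ 3.1747. p(5) = -2 and p(6) = 20 have opposite signs, so a root lies in (5, 6); Newton's method refines it to λ ≈ 5.1496. Check (Vieta): the three roots sum to 6, matching tr M = 6.
Thus the eigenvalues (to 4 decimals) are -2.3243 (modulus 2.3243); 3.1747 (modulus 3.1747); 5.1496 (modulus 5.1496). The spectral radius is the largest modulus: r(A) ≈ 5.1496. (Cross-check: r(A) ≤ ||A||_2 ≈ 6.8323; equality holds whenever A is normal, though it can also hold for some non-normal A.)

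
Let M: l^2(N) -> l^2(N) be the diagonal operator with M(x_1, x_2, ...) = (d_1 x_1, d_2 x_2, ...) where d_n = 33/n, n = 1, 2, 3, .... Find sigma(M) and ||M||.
sigma(M) = {33/n : n ≥ 1} ∪ {0}; ||M|| = 33

A bounded diagonal operator on l^2 with diagonal entries d_n has spectrum equal to the closure of {d_n : n ≥ 1}: every d_n is an eigenvalue (with eigenvector e_n), so {d_n} ⊂ sigma(M); the spectrum is closed, so its closure is too; and for lambda not in the closure, (M - lambda I) has bounded inverse (the diagonal entries 1/(d_n - lambda) are bounded). For our sequence d_n = 33/n, n = 1, 2, 3, ...:
  - {d_n} = {33/n : n ≥ 1}; the only limit point is 0
  - closure = {33/n : n ≥ 1} ∪ {0}
For the norm: a diagonal operator has ||M|| = sup_n |d_n|. Here d_n = 33/n is positive and decreasing, so sup_n |d_n| = d_1 = 33. So ||M|| = 33.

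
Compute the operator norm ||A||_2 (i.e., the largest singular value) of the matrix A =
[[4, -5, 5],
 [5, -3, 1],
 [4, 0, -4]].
||A||_2 ≈ 9.693 (= sqrt(largest eigenvalue of A^T A))

||A||_2 = sigma_max(A) = sqrt(lambda_max(A^T A)). Form the symmetric matrix M = A^T A =
[[57, -35, 9],
 [-35, 34, -28],
 [9, -28, 42]].
Its characteristic polynomial (trace, sum of principal 2x2 minors, determinant of M give the coefficients) is
  p(λ) = det(λ I - M) = λ^3 - 133λ^2 + 3670λ - 144.
No integer candidate from the rational root theorem (±divisors of 144) is a root, so the roots are irrational. The cubic discriminant is Δ = 40437422436 > 0, so there are three distinct real roots. p(0) = -144 and p(1) = 3394 have opposite signs, so a root lies in (0, 1); Newton's method refines it to λ ≈ 0.0393. p(39) = 12 and p(40) = -2144 have opposite signs, so a root lies in (39, 40); Newton's method refines it to λ ≈ 39.0056. p(93) = -4794 and p(94) = 232 have opposite signs, so a root lies in (93, 94); Newton's method refines it to λ ≈ 93.9551. Check (Vieta): the three roots sum to 133, matching tr M = 133.
So the eigenvalues of A^T A are ≈ 0.0393, 39.0056, 93.9551 (all ≥ 0, as they must be for A^T A). The largest is λ_max ≈ 93.9551, hence ||A||_2 = sqrt(λ_max) ≈ 9.693.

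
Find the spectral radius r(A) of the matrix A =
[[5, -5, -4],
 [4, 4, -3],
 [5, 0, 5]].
r(A) ≈ 7.5177

The eigenvalues of A are the roots of its characteristic polynomial. With M = A (coefficients from the trace, the sum of principal 2x2 minors, and det A):
  p(λ) = det(λ I - M) = λ^3 - 14λ^2 + 105λ - 355.
No integer candidate from the rational root theorem (±divisors of 355) is a root, so the roots are irrational. The cubic discriminant is Δ = -375455 < 0, so there is one real root and a complex-conjugate pair. p(6) = -13 and p(7) = 37 have opposite signs, so a root lies in (6, 7); Newton's method refines it to λ ≈ 6.2814. Dividing out (λ - (6.2814)) leaves approximately λ^2 - 7.7186λ + 56.5164. For λ^2 - 7.7186λ + 56.5164 the discriminant is -166.4883. It is negative, so the remaining roots are the complex-conjugate pair λ ≈ 3.8593 ± 6.4515i. Their product equals the constant term, so |λ|^2 ≈ 56.5164 and |λ| ≈ 7.5177.
Thus the eigenvalues (to 4 decimals) are 6.2814 (modulus 6.2814); 3.8593 ± 6.4515i (modulus 7.5177). The spectral radius is the largest modulus: r(A) ≈ 7.5177. (Cross-check: r(A) ≤ ||A||_2 ≈ 8.5269; equality holds whenever A is normal, though it can also hold for some non-normal A.)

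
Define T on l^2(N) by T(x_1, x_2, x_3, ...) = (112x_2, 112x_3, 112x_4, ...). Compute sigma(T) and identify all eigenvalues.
sigma(T) = closed disk {z in C : |z| ≤ 112}; sigma_p(T) = open disk {z in C : |z| < 112}

Note T = 112·V where V is the unit left shift (V x)_k = x_{k+1}; so sigma(T) = 112·sigma(V) and ||T|| = 112||V||. ||T x||^2 = 12544sum_{k≥2} |x_k|^2 ≤ 12544||x||^2, with equality on {x : x_1 = 0}, so ||T|| = 112. For any lambda with |lambda| < 112, set r = lambda/112 (|r| < 1); the vector x = (1, r, r^2, ...) is in l^2 and satisfies T x = 112(r, r^2, ...) = lambda x, so lambda is an eigenvalue. On the boundary |lambda| = 112 the geometric series diverges, so no l^2 eigenvector exists, but these lambda lie in the approximate point spectrum. Hence sigma(T) is the closed disk of radius 112 and sigma_p(T) is the open disk.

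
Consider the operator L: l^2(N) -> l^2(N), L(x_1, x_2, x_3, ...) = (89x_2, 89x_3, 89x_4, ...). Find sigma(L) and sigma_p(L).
sigma(L) = closed disk {z in C : |z| ≤ 89}; sigma_p(L) = open disk {z in C : |z| < 89}

Note L = 89·V where V is the unit left shift (V x)_k = x_{k+1}; so sigma(L) = 89·sigma(V) and ||L|| = 89||V||. ||L x||^2 = 7921sum_{k≥2} |x_k|^2 ≤ 7921||x||^2, with equality on {x : x_1 = 0}, so ||L|| = 89. For any lambda with |lambda| < 89, set r = lambda/89 (|r| < 1); the vector x = (1, r, r^2, ...) is in l^2 and satisfies L x = 89(r, r^2, ...) = lambda x, so lambda is an eigenvalue. On the boundary |lambda| = 89 the geometric series diverges, so no l^2 eigenvector exists, but these lambda lie in the approximate point spectrum. Hence sigma(L) is the closed disk of radius 89 and sigma_p(L) is the open disk.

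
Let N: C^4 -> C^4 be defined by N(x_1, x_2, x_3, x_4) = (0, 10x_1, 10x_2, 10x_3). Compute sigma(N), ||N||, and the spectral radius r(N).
sigma(N) = {0}; ||N|| = 10; r(N) = 0. (N is nilpotent with N^4 = 0.)

On C^4, N is a strictly lower-triangular matrix with 10 on the subdiagonal and zeros elsewhere, so its characteristic polynomial is lambda^4 and every eigenvalue is 0: sigma(N) = {0}. For the operator norm, N e_i = 10e_{i+1} for i = 1, ..., 3 and N e_4 = 0, so the singular values of N are 10 (with multiplicity 3) and 0; hence ||N|| = 10. The spectral radius r(N) = max|lambda| = 0. Note ||N|| > r(N) — characteristic of non-normal nilpotent operators. Indeed N^4 = 0.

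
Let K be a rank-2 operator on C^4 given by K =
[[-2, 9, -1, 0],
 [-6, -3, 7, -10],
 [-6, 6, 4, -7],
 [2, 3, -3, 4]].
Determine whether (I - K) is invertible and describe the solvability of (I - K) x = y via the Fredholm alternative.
(I - K) is invertible (det(I - K) = -5 ≠ 0), so for every y in C^4 the equation (I - K) x = y has a unique solution.

K has rank 2 and factors as K = U V^T = u1 v1^T + u2 v2^T with u1 = (-3, 1, -2, -1), v1 = (0, -3, 1, -1), u2 = (-1, -3, -3, 1), v2 = (2, 0, -2, 3) (multiplying out reproduces the displayed K). The nonzero eigenvalues of U V^T coincide with those of the 2 x 2 matrix G = V^T U = [[v1·u1, v1·u2], [v2·u1, v2·u2]] = [[-4, 5], [-5, 7]], and by the Sylvester determinant identity det(I_4 - U V^T) = det(I_2 - V^T U) = det([[5, -5], [5, -6]]) = (5)(-6) - (-5)(5) = -5. (Direct check: I - K =
[[3, -9, 1, 0],
 [6, 4, -7, 10],
 [6, -6, -3, 7],
 [-2, -3, 3, -3]]
has determinant -5.) The finite-dimensional Fredholm alternative says: either (I - K) is invertible, or ker(I - K) ≠ {0} and then range(I - K) = ker((I - K)^*)^⊥, with dim ker(I - K) = dim ker((I - K)^*). Since det(I - K) ≠ 0, 1 is not an eigenvalue of K and ker(I - K) = {0}, so we are in the first case: for every y there is a unique x = (I - K)^(-1) y. (Explicitly, by the Woodbury identity, (I - U V^T)^(-1) = I + U (I_2 - G)^(-1) V^T.)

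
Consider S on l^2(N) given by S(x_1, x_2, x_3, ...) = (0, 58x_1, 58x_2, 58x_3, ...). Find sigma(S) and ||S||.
sigma(S) = closed disk {z in C : |z| ≤ 58}; ||S|| = 58

Note S = 58·U where U is the unit right shift (U x)_k = x_{k-1} (with x_0 := 0); so ||S|| = 58||U|| and sigma(S) = 58·sigma(U). ||S x||^2 = sum_{k≥1} |58x_k|^2 = 3364||x||^2, so ||S|| = 58 and sigma(S) ⊂ {|z| ≤ 58}. For any |lambda| < 58, the equation (S - lambda I) x = 0 forces x_1 = 0, then 58x_k = lambda x_{k+1} ⇒ x = 0, so S has no eigenvalues. But (S - lambda I) is not surjective for |lambda| < 58: solving (S - lambda I) x = e_1 would require x_n proportional to (lambda/58)^(-n), which is not in l^2. So every |lambda| < 58 lies in the residual spectrum. The boundary |lambda| = 58 is in the approximate point spectrum (the spectrum is closed). Hence sigma(S) is the closed disk of radius 58.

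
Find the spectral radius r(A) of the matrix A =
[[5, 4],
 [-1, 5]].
r(A) = sqrt(29) ≈ 5.3852

The eigenvalues of A are the roots of its characteristic polynomial. With M = A (coefficients from the trace and determinant):
  p(λ) = det(λ I - M) = λ^2 - 10λ + 29.
For λ^2 - 10λ + 29 the discriminant is -16. It is negative, so the roots are the complex-conjugate pair λ = 5 ± (sqrt(16)/2) i ≈ 5 ± 2i. For a conjugate pair the product of the roots equals the constant term, so |λ|^2 = 29 and |λ| = sqrt(29) ≈ 5.3852.
Thus the eigenvalues (to 4 decimals) are 5 ± 2i (modulus 5.3852). The spectral radius is the largest modulus: r(A) = sqrt(29) ≈ 5.3852. (Cross-check: r(A) ≤ ||A||_2 ≈ 7.0902; equality holds whenever A is normal, though it can also hold for some non-normal A.)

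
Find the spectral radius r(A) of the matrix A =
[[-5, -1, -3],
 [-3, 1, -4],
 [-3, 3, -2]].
r(A) ≈ 6.4486

The eigenvalues of A are the roots of its characteristic polynomial. With M = A (coefficients from the trace, the sum of principal 2x2 minors, and det A):
  p(λ) = det(λ I - M) = λ^3 + 6λ^2 + 3λ + 38.
No integer candidate from the rational root theorem (±divisors of 38) is a root, so the roots are irrational. The cubic discriminant is Δ = -59292 < 0, so there is one real root and a complex-conjugate pair. p(-7) = -32 and p(-6) = 20 have opposite signs, so a root lies in (-7, -6); Newton's method refines it to λ ≈ -6.4486. Dividing out (λ - (-6.4486)) leaves approximately λ^2 - 0.4486λ + 5.8928. For λ^2 - 0.4486λ + 5.8928 the discriminant is -23.3698. It is negative, so the remaining roots are the complex-conjugate pair λ ≈ 0.2243 ± 2.4171i. Their product equals the constant term, so |λ|^2 ≈ 5.8928 and |λ| ≈ 2.4275.
Thus the eigenvalues (to 4 decimals) are -6.4486 (modulus 6.4486); 0.2243 ± 2.4171i (modulus 2.4275). The spectral radius is the largest modulus: r(A) ≈ 6.4486. (Cross-check: r(A) ≤ ||A||_2 ≈ 8.4464; equality holds whenever A is normal, though it can also hold for some non-normal A.)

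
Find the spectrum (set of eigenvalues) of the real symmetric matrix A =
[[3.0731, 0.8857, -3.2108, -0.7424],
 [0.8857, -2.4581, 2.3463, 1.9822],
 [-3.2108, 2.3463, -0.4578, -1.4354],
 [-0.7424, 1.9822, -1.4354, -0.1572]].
sigma(A) ≈ {-6, 0, 1, 5}

A is real symmetric, so its spectrum consists of real eigenvalues. Expanding the characteristic polynomial of the displayed matrix gives
  det(λ I - A) = p(λ) = λ^4 + (0)λ^3 + (-31)λ^2 + (30)λ + (0.0013).
Solving p(λ) = 0 yields eigenvalues ≈ -6, 0, 1, 5. (A is shown rounded to 4 decimals, so these recover the underlying integer eigenvalues to within that precision.)
Verification: the trace of A = 0 equals the sum of eigenvalues 0, and det(A) ≈ 0.0013 matches the eigenvalue product 0.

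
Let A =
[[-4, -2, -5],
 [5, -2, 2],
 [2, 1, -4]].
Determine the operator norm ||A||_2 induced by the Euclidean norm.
||A||_2 ≈ 8.1875 (= sqrt(largest eigenvalue of A^T A))

||A||_2 = sigma_max(A) = sqrt(lambda_max(A^T A)). Form the symmetric matrix M = A^T A =
[[45, 0, 22],
 [0, 9, 2],
 [22, 2, 45]].
Its characteristic polynomial (trace, sum of principal 2x2 minors, determinant of M give the coefficients) is
  p(λ) = det(λ I - M) = λ^3 - 99λ^2 + 2347λ - 13689.
No integer candidate from the rational root theorem (±divisors of 13689) is a root, so the roots are irrational. The cubic discriminant is Δ = 1338029312 > 0, so there are three distinct real roots. p(8) = -737 and p(9) = 144 have opposite signs, so a root lies in (8, 9); Newton's method refines it to λ ≈ 8.8245. p(23) = 88 and p(24) = -561 have opposite signs, so a root lies in (23, 24); Newton's method refines it to λ ≈ 23.141. p(67) = -88 and p(68) = 2563 have opposite signs, so a root lies in (67, 68); Newton's method refines it to λ ≈ 67.0345. Check (Vieta): the three roots sum to 99, matching tr M = 99.
So the eigenvalues of A^T A are ≈ 8.8245, 23.141, 67.0345 (all ≥ 0, as they must be for A^T A). The largest is λ_max ≈ 67.0345, hence ||A||_2 = sqrt(λ_max) ≈ 8.1875.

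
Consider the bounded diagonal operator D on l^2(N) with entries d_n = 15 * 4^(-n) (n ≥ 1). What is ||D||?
||D|| = 15/4 (attained at n = 1)

For D diagonal, ||D|| = sup_n |d_n|. The sequence d_n = 15 * 4^(-n) is positive and strictly decreasing (ratio 4^(-1) < 1), so the supremum is d_1 = 15/4. Hence ||D|| = 15/4.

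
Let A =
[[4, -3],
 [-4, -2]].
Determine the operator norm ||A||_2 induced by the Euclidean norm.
||A||_2 = sqrt((45 + sqrt(425))/2) ≈ 5.7278 (= sqrt(largest eigenvalue of A^T A))

||A||_2 = sigma_max(A) = sqrt(lambda_max(A^T A)). Form the symmetric matrix M = A^T A =
[[32, -4],
 [-4, 13]].
Its characteristic polynomial (trace, determinant of M give the coefficients) is
  p(λ) = det(λ I - M) = λ^2 - 45λ + 400.
For λ^2 - 45λ + 400 the discriminant is 425. It is nonnegative but not a perfect square, so the roots are real and irrational: λ = (45 ± sqrt(425))/2 ≈ 32.8078, 12.1922.
So the eigenvalues of A^T A are ≈ 12.1922, 32.8078 (all ≥ 0, as they must be for A^T A). The largest is λ_max = (45 + sqrt(425))/2 ≈ 32.8078, hence ||A||_2 = sqrt(λ_max) = sqrt((45 + sqrt(425))/2) ≈ 5.7278.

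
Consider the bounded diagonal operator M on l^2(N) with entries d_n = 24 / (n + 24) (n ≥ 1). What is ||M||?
||M|| = 24/25 (attained at n = 1)

For M diagonal, ||M|| = sup_n |d_n| = sup_n 24/(n + 24). This is positive and strictly decreasing in n, so the supremum is attained at n = 1: d_1 = 24/(1 + 24) = 24/25. Hence ||M|| = 24/25.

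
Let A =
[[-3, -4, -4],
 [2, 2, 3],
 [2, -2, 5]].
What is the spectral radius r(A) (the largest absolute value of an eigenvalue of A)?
r(A) = sqrt(11) ≈ 3.3166

The eigenvalues of A are the roots of its characteristic polynomial. With M = A (coefficients from the trace, the sum of principal 2x2 minors, and det A):
  p(λ) = det(λ I - M) = λ^3 - 4λ^2 + 11λ.
The constant term is 0, so λ = 0 is a root. Dividing out λ leaves p(λ) = λ(λ^2 - 4λ + 11). For λ^2 - 4λ + 11 the discriminant is -28. It is negative, so the roots are the complex-conjugate pair λ = 2 ± (sqrt(28)/2) i ≈ 2 ± 2.6458i. For a conjugate pair the product of the roots equals the constant term, so |λ|^2 = 11 and |λ| = sqrt(11) ≈ 3.3166.
Thus the eigenvalues (to 4 decimals) are 2 ± 2.6458i (modulus 3.3166); 0 (modulus 0). The spectral radius is the largest modulus: r(A) = sqrt(11) ≈ 3.3166. (Cross-check: r(A) ≤ ||A||_2 ≈ 8.4651; equality holds whenever A is normal, though it can also hold for some non-normal A.)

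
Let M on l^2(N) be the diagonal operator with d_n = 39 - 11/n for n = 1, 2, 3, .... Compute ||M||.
||M|| = 39

For a diagonal operator on l^2 with entries d_n, ||M|| = sup_n |d_n|. Here d_1 = 28, d_2 = 67/2, ..., and d_n = 39 - 11/n increases monotonically toward 39. All terms lie in [28, 39), so |d_n| = d_n and the supremum is the limit 39, which is not attained by any individual d_n. Hence ||M|| = 39.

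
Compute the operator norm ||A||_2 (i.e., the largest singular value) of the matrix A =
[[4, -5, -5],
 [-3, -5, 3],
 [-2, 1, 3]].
||A||_2 ≈ 8.898 (= sqrt(largest eigenvalue of A^T A))

||A||_2 = sigma_max(A) = sqrt(lambda_max(A^T A)). Form the symmetric matrix M = A^T A =
[[29, -7, -35],
 [-7, 51, 13],
 [-35, 13, 43]].
Its characteristic polynomial (trace, sum of principal 2x2 minors, determinant of M give the coefficients) is
  p(λ) = det(λ I - M) = λ^3 - 123λ^2 + 3476λ - 484.
No integer candidate from the rational root theorem (±divisors of 484) is a root, so the roots are irrational. The cubic discriminant is Δ = 14916990352 > 0, so there are three distinct real roots. p(0) = -484 and p(1) = 2870 have opposite signs, so a root lies in (0, 1); Newton's method refines it to λ ≈ 0.1399. p(43) = 1064 and p(44) = -484 have opposite signs, so a root lies in (43, 44); Newton's method refines it to λ ≈ 43.6863. p(79) = -484 and p(80) = 2396 have opposite signs, so a root lies in (79, 80); Newton's method refines it to λ ≈ 79.1738. Check (Vieta): the three roots sum to 123, matching tr M = 123.
So the eigenvalues of A^T A are ≈ 0.1399, 43.6863, 79.1738 (all ≥ 0, as they must be for A^T A). The largest is λ_max ≈ 79.1738, hence ||A||_2 = sqrt(λ_max) ≈ 8.898.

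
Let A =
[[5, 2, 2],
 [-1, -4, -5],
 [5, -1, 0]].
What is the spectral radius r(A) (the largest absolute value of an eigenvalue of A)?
r(A) = sqrt(132)/2 ≈ 5.7446

The eigenvalues of A are the roots of its characteristic polynomial. With M = A (coefficients from the trace, the sum of principal 2x2 minors, and det A):
  p(λ) = det(λ I - M) = λ^3 - λ^2 - 33λ + 33.
By the rational root theorem any rational root is an integer divisor of 33. Testing λ = 1: p(1) = 1 - 1 - 33 + 33 = 0, so λ = 1 is a root. Dividing out (λ - 1) leaves p(λ) = (λ - 1)(λ^2 - 33). For λ^2 - 33 the discriminant is 132. It is nonnegative but not a perfect square, so the roots are real and irrational: λ = ± sqrt(132)/2 ≈ 5.7446, -5.7446.
Thus the eigenvalues (to 4 decimals) are 5.7446 (modulus 5.7446); -5.7446 (modulus 5.7446); 1 (modulus 1). The spectral radius is the largest modulus: r(A) = sqrt(132)/2 ≈ 5.7446. (Cross-check: r(A) ≤ ||A||_2 ≈ 8.2165; equality holds whenever A is normal, though it can also hold for some non-normal A.)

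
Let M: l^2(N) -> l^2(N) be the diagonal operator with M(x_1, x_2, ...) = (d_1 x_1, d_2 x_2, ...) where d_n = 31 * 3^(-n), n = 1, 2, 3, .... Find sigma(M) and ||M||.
sigma(M) = {31 * 3^(-n) : n ≥ 1} ∪ {0}; ||M|| = 31/3

A bounded diagonal operator on l^2 with diagonal entries d_n has spectrum equal to the closure of {d_n : n ≥ 1}: every d_n is an eigenvalue (with eigenvector e_n), so {d_n} ⊂ sigma(M); the spectrum is closed, so its closure is too; and for lambda not in the closure, (M - lambda I) has bounded inverse (the diagonal entries 1/(d_n - lambda) are bounded). For our sequence d_n = 31 * 3^(-n), n = 1, 2, 3, ...:
  - {d_n} = {31 * 3^(-n) : n ≥ 1}; the only limit point is 0
  - closure = {31 * 3^(-n) : n ≥ 1} ∪ {0}
For the norm: a diagonal operator has ||M|| = sup_n |d_n|. Here d_n = 31 * 3^(-n) is positive and decreasing, so sup_n |d_n| = d_1 = 31/3. So ||M|| = 31/3.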